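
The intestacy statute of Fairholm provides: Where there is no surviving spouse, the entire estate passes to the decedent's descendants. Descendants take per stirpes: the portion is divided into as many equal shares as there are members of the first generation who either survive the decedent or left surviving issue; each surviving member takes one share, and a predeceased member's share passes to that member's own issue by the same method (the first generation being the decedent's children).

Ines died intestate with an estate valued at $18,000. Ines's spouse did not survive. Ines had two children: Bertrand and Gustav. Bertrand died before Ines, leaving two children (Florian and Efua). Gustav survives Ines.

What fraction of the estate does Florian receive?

The entire $18,000 passes to the descendants.
That amount ($18,000) is divided into 2 shares of $9,000: Gustav takes $9,000; Bertrand's $9,000 share passes to Bertrand's issue.
Bertrand's share ($9,000) is divided into 2 shares of $4,500: Florian and Efua each take $4,500.

Florian receives 1/4 of the estate.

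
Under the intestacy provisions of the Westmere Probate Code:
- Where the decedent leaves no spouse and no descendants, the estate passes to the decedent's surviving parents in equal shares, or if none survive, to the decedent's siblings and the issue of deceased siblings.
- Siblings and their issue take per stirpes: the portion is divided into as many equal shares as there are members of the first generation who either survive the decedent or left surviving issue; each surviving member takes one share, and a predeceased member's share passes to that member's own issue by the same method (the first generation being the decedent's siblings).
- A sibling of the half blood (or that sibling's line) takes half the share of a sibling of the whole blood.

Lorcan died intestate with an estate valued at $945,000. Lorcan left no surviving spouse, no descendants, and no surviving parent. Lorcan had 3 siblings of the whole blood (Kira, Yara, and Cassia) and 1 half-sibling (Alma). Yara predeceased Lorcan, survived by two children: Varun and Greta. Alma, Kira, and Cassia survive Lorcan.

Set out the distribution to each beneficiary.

Alma: $135,000; Kira: $270,000; Varun: $135,000; Greta: $135,000; Cassia: $270,000

The entire $945,000 passes to the siblings and their issue.
Counting each half-blood sibling's line as half a unit, there are 7/2 units in $945,000, so one unit is $270,000. Whole-blood lines (Kira, Yara, and Cassia) take $270,000 each; half-blood lines (Alma) take $135,000 each.
Yara's share ($270,000) is divided into 2 shares of $135,000: Varun and Greta each take $135,000.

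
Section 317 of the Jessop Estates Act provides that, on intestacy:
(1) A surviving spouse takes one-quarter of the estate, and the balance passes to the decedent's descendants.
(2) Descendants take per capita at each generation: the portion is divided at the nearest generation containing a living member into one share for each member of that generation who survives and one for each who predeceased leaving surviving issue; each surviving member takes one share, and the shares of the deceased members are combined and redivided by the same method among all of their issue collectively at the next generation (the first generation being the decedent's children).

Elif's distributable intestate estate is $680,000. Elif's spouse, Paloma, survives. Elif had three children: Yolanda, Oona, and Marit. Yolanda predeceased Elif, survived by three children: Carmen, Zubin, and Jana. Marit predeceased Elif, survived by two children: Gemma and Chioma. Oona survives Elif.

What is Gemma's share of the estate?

Gemma receives $68,000.

Paloma takes one-quarter of $680,000 = $170,000. The remaining $510,000 passes to the descendants.
The descendants' portion ($510,000) is divided at the children's generation into 3 shares of $170,000. Oona takes $170,000. The 2 shares of the deceased (Yolanda and Marit) are combined into a pool of $340,000.
That pool ($340,000) is divided at the grandchildren's generation equally among Carmen, Zubin, Jana, Gemma, and Chioma: $68,000 each.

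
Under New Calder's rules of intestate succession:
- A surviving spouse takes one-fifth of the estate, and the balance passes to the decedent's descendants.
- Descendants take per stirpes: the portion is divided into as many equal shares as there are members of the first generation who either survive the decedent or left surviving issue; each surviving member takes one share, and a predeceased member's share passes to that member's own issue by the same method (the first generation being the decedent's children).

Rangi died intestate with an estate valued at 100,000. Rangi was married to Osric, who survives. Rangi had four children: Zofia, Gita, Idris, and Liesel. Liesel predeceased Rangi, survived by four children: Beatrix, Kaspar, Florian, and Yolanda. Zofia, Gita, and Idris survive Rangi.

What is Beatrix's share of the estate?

Beatrix receives 5,000.

Osric takes one-fifth of 100,000 = 20,000. The remaining 80,000 passes to the descendants.
The descendants' portion (80,000) is divided into 4 shares of 20,000: Zofia, Gita, and Idris each take 20,000; Liesel's 20,000 share passes to Liesel's issue.
Liesel's share (20,000) is divided into 4 shares of 5,000: Beatrix, Kaspar, Florian, and Yolanda each take 5,000.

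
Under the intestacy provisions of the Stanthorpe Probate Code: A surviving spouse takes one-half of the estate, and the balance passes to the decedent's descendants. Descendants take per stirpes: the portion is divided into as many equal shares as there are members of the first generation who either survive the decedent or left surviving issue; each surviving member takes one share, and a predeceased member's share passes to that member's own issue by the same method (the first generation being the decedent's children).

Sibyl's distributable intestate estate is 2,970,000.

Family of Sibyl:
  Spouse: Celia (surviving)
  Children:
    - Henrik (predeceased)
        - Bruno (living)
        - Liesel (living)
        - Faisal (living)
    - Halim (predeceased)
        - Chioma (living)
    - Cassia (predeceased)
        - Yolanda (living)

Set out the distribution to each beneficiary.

Celia takes one-half of 2,970,000 = 1,485,000. The remaining 1,485,000 passes to the descendants.
The descendants' portion (1,485,000) is divided into 3 shares of 495,000: Henrik's 495,000 share passes to Henrik's issue; Halim's 495,000 share passes to Halim's issue; Cassia's 495,000 share passes to Cassia's issue.
Henrik's share (495,000) is divided into 3 shares of 165,000: Bruno, Liesel, and Faisal each take 165,000.
Halim's share (495,000) passes entirely to Chioma.
Cassia's share (495,000) passes entirely to Yolanda.

Celia: 1,485,000; Bruno: 165,000; Liesel: 165,000; Faisal: 165,000; Chioma: 495,000; Yolanda: 495,000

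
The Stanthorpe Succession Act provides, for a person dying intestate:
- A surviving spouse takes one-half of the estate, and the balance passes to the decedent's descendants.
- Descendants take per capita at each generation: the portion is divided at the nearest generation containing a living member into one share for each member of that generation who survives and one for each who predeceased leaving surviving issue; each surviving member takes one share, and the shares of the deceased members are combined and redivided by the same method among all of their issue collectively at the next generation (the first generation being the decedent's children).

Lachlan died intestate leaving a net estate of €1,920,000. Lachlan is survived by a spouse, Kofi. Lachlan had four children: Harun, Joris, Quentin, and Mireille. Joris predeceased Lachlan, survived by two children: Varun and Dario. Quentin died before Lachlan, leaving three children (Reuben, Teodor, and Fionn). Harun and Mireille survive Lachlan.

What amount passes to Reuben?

Reuben receives €96,000.

Kofi takes one-half of €1,920,000 = €960,000. The remaining €960,000 passes to the descendants.
The descendants' portion (€960,000) is divided at the children's generation into 4 shares of €240,000. Harun and Mireille each take €240,000. The 2 shares of the deceased (Joris and Quentin) are combined into a pool of €480,000.
That pool (€480,000) is divided at the grandchildren's generation equally among Varun, Dario, Reuben, Teodor, and Fionn: €96,000 each.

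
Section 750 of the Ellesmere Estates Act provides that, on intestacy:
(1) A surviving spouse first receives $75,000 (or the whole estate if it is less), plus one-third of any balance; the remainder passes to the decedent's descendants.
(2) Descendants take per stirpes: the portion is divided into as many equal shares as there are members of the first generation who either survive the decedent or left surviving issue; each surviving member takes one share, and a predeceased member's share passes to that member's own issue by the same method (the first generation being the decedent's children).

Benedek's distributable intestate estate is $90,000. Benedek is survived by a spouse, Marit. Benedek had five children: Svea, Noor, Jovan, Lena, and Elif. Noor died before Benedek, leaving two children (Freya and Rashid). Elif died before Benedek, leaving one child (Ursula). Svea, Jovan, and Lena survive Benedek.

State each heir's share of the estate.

Marit: $80,000; Svea: $2,000; Freya: $1,000; Rashid: $1,000; Jovan: $2,000; Lena: $2,000; Ursula: $2,000

Marit first takes $75,000, leaving a balance of $15,000. Marit then takes one-third of the balance ($5,000), for a total of $80,000. The remaining $10,000 passes to the descendants.
The descendants' portion ($10,000) is divided into 5 shares of $2,000: Svea, Jovan, and Lena each take $2,000; Noor's $2,000 share passes to Noor's issue; Elif's $2,000 share passes to Elif's issue.
Noor's share ($2,000) is divided into 2 shares of $1,000: Freya and Rashid each take $1,000.
Elif's share ($2,000) passes entirely to Ursula.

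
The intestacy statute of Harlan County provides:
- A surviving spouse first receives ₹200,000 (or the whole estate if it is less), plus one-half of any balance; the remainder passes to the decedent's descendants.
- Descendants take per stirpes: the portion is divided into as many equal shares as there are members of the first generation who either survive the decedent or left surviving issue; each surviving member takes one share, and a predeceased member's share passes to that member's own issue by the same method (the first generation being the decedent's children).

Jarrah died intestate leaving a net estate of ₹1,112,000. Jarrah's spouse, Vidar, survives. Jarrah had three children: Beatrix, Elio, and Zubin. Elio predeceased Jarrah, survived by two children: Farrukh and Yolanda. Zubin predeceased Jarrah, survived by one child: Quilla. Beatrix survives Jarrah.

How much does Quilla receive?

Quilla receives ₹152,000.

Vidar first takes ₹200,000, leaving a balance of ₹912,000. Vidar then takes one-half of the balance (₹456,000), for a total of ₹656,000. The remaining ₹456,000 passes to the descendants.
The descendants' portion (₹456,000) is divided into 3 shares of ₹152,000: Beatrix takes ₹152,000; Elio's ₹152,000 share passes to Elio's issue; Zubin's ₹152,000 share passes to Zubin's issue.
Elio's share (₹152,000) is divided into 2 shares of ₹76,000: Farrukh and Yolanda each take ₹76,000.
Zubin's share (₹152,000) passes entirely to Quilla.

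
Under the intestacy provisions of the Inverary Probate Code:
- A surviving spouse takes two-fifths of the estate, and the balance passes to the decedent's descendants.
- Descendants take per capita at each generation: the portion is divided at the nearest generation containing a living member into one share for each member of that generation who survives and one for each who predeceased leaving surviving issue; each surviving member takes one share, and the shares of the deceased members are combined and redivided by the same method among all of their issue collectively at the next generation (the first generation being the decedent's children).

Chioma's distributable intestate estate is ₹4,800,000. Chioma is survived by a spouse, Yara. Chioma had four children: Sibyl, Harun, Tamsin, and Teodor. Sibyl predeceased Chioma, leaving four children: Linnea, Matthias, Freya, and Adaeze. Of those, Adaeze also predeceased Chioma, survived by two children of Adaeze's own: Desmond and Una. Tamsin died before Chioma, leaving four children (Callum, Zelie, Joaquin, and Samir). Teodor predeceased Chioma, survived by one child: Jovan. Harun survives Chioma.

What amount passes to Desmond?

Desmond receives ₹120,000.

Yara takes two-fifths of ₹4,800,000 = ₹1,920,000. The remaining ₹2,880,000 passes to the descendants.
The descendants' portion (₹2,880,000) is divided at the children's generation into 4 shares of ₹720,000. Harun takes ₹720,000. The 3 shares of the deceased (Sibyl, Tamsin, and Teodor) are combined into a pool of ₹2,160,000.
That pool (₹2,160,000) is divided at the grandchildren's generation into 9 shares of ₹240,000. Linnea, Matthias, Freya, Callum, Zelie, Joaquin, Samir, and Jovan each take ₹240,000. The remaining share for the deceased Adaeze (₹240,000) is carried to the next generation.
That pool (₹240,000) is divided at the great-grandchildren's generation equally among Desmond and Una: ₹120,000 each.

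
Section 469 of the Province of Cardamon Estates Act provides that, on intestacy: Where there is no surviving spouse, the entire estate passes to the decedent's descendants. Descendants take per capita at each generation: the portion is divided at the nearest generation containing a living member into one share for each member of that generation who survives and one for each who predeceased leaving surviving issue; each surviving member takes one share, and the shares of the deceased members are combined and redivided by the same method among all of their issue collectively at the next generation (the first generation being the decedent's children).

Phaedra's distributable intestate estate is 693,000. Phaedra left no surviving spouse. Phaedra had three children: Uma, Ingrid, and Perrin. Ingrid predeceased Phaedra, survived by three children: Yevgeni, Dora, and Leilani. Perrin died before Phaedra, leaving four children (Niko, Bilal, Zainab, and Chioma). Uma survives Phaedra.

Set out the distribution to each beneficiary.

The entire 693,000 passes to the descendants.
That amount (693,000) is divided at the children's generation into 3 shares of 231,000. Uma takes 231,000. The 2 shares of the deceased (Ingrid and Perrin) are combined into a pool of 462,000.
That pool (462,000) is divided at the grandchildren's generation equally among Yevgeni, Dora, Leilani, Niko, Bilal, Zainab, and Chioma: 66,000 each.

Uma: 231,000; Yevgeni: 66,000; Dora: 66,000; Leilani: 66,000; Niko: 66,000; Bilal: 66,000; Zainab: 66,000; Chioma: 66,000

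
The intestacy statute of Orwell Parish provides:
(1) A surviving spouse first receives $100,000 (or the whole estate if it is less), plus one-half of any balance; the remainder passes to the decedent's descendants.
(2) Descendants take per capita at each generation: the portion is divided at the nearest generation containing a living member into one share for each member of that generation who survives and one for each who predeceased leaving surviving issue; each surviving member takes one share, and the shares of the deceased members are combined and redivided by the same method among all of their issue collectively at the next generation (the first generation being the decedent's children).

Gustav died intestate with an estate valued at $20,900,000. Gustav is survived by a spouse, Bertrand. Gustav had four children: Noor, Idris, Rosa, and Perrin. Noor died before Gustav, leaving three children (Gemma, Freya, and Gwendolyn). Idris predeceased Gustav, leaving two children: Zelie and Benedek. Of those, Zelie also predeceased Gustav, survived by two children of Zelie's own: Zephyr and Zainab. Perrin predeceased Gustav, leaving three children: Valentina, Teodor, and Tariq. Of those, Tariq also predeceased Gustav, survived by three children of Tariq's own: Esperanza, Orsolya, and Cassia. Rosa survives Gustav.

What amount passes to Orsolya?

Bertrand first takes $100,000, leaving a balance of $20,800,000. Bertrand then takes one-half of the balance ($10,400,000), for a total of $10,500,000. The remaining $10,400,000 passes to the descendants.
The descendants' portion ($10,400,000) is divided at the children's generation into 4 shares of $2,600,000. Rosa takes $2,600,000. The 3 shares of the deceased (Noor, Idris, and Perrin) are combined into a pool of $7,800,000.
That pool ($7,800,000) is divided at the grandchildren's generation into 8 shares of $975,000. Gemma, Freya, Gwendolyn, Benedek, Valentina, and Teodor each take $975,000. The 2 shares of the deceased (Zelie and Tariq) are combined into a pool of $1,950,000.
That pool ($1,950,000) is divided at the great-grandchildren's generation equally among Zephyr, Zainab, Esperanza, Orsolya, and Cassia: $390,000 each.

Orsolya receives $390,000.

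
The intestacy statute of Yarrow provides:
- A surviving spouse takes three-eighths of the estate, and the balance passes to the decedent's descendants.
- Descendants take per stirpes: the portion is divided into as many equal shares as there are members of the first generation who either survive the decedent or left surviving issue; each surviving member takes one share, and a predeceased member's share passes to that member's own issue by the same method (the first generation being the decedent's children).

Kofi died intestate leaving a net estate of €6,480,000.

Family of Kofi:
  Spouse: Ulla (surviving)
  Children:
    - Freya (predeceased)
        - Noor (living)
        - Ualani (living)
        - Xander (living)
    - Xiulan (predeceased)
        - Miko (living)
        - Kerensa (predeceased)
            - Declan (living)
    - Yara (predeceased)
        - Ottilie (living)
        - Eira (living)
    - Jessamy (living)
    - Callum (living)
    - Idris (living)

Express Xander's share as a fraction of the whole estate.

Xander receives 5/144 of the estate.

Ulla takes three-eighths of €6,480,000 = €2,430,000. The remaining €4,050,000 passes to the descendants.
The descendants' portion (€4,050,000) is divided into 6 shares of €675,000: Jessamy, Callum, and Idris each take €675,000; Freya's €675,000 share passes to Freya's issue; Xiulan's €675,000 share passes to Xiulan's issue; Yara's €675,000 share passes to Yara's issue.
Freya's share (€675,000) is divided into 3 shares of €225,000: Noor, Ualani, and Xander each take €225,000.
Xiulan's share (€675,000) is divided into 2 shares of €337,500: Miko takes €337,500; Kerensa's €337,500 share passes to Kerensa's issue.
Kerensa's share (€337,500) passes entirely to Declan.
Yara's share (€675,000) is divided into 2 shares of €337,500: Ottilie and Eira each take €337,500.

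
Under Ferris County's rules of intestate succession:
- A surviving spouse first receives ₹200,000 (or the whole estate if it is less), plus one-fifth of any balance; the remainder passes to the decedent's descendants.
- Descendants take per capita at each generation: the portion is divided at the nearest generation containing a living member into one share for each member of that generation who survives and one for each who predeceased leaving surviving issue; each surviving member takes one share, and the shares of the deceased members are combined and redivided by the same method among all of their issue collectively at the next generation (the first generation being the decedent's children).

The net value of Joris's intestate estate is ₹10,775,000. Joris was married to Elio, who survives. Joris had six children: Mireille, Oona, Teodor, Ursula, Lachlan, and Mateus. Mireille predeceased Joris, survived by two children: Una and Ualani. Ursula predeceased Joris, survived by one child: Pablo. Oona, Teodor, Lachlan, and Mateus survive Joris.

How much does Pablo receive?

Pablo receives ₹940,000.

Elio first takes ₹200,000, leaving a balance of ₹10,575,000. Elio then takes one-fifth of the balance (₹2,115,000), for a total of ₹2,315,000. The remaining ₹8,460,000 passes to the descendants.
The descendants' portion (₹8,460,000) is divided at the children's generation into 6 shares of ₹1,410,000. Oona, Teodor, Lachlan, and Mateus each take ₹1,410,000. The 2 shares of the deceased (Mireille and Ursula) are combined into a pool of ₹2,820,000.
That pool (₹2,820,000) is divided at the grandchildren's generation equally among Una, Ualani, and Pablo: ₹940,000 each.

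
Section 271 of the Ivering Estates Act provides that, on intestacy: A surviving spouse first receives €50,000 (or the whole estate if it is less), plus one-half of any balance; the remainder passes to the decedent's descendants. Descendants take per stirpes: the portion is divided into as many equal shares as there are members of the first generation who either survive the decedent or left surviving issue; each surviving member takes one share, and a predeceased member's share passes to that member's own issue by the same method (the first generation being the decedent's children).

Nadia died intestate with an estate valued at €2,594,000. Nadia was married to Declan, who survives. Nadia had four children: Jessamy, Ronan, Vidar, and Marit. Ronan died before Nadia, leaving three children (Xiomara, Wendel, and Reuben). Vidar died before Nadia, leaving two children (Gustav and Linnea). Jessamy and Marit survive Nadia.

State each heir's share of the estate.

Declan: €1,322,000; Jessamy: €318,000; Xiomara: €106,000; Wendel: €106,000; Reuben: €106,000; Gustav: €159,000; Linnea: €159,000; Marit: €318,000

Declan first takes €50,000, leaving a balance of €2,544,000. Declan then takes one-half of the balance (€1,272,000), for a total of €1,322,000. The remaining €1,272,000 passes to the descendants.
The descendants' portion (€1,272,000) is divided into 4 shares of €318,000: Jessamy and Marit each take €318,000; Ronan's €318,000 share passes to Ronan's issue; Vidar's €318,000 share passes to Vidar's issue.
Ronan's share (€318,000) is divided into 3 shares of €106,000: Xiomara, Wendel, and Reuben each take €106,000.
Vidar's share (€318,000) is divided into 2 shares of €159,000: Gustav and Linnea each take €159,000.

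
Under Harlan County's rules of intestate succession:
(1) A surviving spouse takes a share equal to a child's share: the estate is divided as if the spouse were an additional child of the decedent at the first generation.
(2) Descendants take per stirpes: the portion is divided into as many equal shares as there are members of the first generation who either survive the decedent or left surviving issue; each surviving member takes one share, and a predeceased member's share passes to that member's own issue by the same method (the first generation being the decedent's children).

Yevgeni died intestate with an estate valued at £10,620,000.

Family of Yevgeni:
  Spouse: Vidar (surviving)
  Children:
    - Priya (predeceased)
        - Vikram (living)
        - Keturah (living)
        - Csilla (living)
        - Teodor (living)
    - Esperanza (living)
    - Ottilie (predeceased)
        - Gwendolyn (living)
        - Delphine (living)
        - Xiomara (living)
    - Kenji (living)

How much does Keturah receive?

Keturah receives £531,000.

The spouse counts as an additional share at the children's level, so there are 5 primary shares of £2,124,000. Vidar takes one such share (£2,124,000).
The children's combined portion (£8,496,000) is divided into 4 shares of £2,124,000: Esperanza and Kenji each take £2,124,000; Priya's £2,124,000 share passes to Priya's issue; Ottilie's £2,124,000 share passes to Ottilie's issue.
Priya's share (£2,124,000) is divided into 4 shares of £531,000: Vikram, Keturah, Csilla, and Teodor each take £531,000.
Ottilie's share (£2,124,000) is divided into 3 shares of £708,000: Gwendolyn, Delphine, and Xiomara each take £708,000.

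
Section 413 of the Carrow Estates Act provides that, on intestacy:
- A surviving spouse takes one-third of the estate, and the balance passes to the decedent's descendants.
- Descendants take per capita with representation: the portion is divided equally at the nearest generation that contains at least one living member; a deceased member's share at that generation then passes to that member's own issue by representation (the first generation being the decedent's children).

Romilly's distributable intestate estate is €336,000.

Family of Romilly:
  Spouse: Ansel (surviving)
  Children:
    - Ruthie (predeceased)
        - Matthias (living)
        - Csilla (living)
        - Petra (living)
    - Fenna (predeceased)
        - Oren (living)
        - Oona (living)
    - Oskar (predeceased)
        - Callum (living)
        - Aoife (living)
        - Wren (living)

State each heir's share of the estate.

Ansel: €112,000; Matthias: €28,000; Csilla: €28,000; Petra: €28,000; Oren: €28,000; Oona: €28,000; Callum: €28,000; Aoife: €28,000; Wren: €28,000

Ansel takes one-third of €336,000 = €112,000. The remaining €224,000 passes to the descendants.
No child survives, so the initial division is made at the grandchildren's generation.
The descendants' portion (€224,000) is divided into 8 shares of €28,000: Matthias, Csilla, Petra, Oren, Oona, Callum, Aoife, and Wren each take €28,000.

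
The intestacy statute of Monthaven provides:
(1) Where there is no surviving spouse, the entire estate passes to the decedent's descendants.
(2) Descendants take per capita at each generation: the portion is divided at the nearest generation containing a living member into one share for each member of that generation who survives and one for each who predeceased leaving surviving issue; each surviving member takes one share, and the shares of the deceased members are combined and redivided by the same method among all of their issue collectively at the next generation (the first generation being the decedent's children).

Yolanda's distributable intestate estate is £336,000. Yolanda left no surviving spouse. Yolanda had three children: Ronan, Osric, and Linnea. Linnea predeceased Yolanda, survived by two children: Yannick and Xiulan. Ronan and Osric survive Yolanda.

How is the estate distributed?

Ronan: £112,000; Osric: £112,000; Yannick: £56,000; Xiulan: £56,000

The entire £336,000 passes to the descendants.
That amount (£336,000) is divided at the children's generation into 3 shares of £112,000. Ronan and Osric each take £112,000. The remaining share for the deceased Linnea (£112,000) is carried to the next generation.
That pool (£112,000) is divided at the grandchildren's generation equally among Yannick and Xiulan: £56,000 each.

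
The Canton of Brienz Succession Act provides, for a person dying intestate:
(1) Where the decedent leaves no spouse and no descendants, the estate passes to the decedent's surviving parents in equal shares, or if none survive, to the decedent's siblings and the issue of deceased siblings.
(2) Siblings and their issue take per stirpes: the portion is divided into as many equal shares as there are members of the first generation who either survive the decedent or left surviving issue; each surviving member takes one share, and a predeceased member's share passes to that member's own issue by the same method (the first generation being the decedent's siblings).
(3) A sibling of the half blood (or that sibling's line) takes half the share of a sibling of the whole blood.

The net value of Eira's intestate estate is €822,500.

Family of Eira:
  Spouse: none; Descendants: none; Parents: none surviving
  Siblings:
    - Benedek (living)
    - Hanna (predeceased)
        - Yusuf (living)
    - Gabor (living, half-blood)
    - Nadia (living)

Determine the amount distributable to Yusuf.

The entire €822,500 passes to the siblings and their issue.
Counting each half-blood sibling's line as half a unit, there are 7/2 units in €822,500, so one unit is €235,000. Whole-blood lines (Benedek, Hanna, and Nadia) take €235,000 each; half-blood lines (Gabor) take €117,500 each.
Hanna's share (€235,000) passes entirely to Yusuf.

Yusuf receives €235,000.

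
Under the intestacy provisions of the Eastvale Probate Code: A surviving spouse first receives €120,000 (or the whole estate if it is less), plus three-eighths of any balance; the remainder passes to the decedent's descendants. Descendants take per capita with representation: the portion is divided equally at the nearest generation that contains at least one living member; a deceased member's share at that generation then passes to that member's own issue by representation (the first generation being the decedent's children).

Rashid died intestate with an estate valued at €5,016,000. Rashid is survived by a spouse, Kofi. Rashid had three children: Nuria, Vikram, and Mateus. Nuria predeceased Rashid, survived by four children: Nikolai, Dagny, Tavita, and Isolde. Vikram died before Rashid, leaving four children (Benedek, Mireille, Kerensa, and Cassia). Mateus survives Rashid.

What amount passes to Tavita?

Kofi first takes €120,000, leaving a balance of €4,896,000. Kofi then takes three-eighths of the balance (€1,836,000), for a total of €1,956,000. The remaining €3,060,000 passes to the descendants.
The descendants' portion (€3,060,000) is divided into 3 shares of €1,020,000: Mateus takes €1,020,000; Nuria's €1,020,000 share passes to Nuria's issue; Vikram's €1,020,000 share passes to Vikram's issue.
Nuria's share (€1,020,000) is divided into 4 shares of €255,000: Nikolai, Dagny, Tavita, and Isolde each take €255,000.
Vikram's share (€1,020,000) is divided into 4 shares of €255,000: Benedek, Mireille, Kerensa, and Cassia each take €255,000.

Tavita receives €255,000.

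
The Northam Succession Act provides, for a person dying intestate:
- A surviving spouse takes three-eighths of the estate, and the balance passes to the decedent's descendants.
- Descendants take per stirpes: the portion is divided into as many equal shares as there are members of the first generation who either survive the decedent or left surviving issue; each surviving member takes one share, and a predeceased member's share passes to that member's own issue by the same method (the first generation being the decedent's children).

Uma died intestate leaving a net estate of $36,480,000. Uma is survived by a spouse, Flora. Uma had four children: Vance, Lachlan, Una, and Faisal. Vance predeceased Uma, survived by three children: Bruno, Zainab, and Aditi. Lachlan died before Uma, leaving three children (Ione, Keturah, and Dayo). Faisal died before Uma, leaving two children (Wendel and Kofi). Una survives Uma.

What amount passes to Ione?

Ione receives $1,900,000.

Flora takes three-eighths of $36,480,000 = $13,680,000. The remaining $22,800,000 passes to the descendants.
The descendants' portion ($22,800,000) is divided into 4 shares of $5,700,000: Una takes $5,700,000; Vance's $5,700,000 share passes to Vance's issue; Lachlan's $5,700,000 share passes to Lachlan's issue; Faisal's $5,700,000 share passes to Faisal's issue.
Vance's share ($5,700,000) is divided into 3 shares of $1,900,000: Bruno, Zainab, and Aditi each take $1,900,000.
Lachlan's share ($5,700,000) is divided into 3 shares of $1,900,000: Ione, Keturah, and Dayo each take $1,900,000.
Faisal's share ($5,700,000) is divided into 2 shares of $2,850,000: Wendel and Kofi each take $2,850,000.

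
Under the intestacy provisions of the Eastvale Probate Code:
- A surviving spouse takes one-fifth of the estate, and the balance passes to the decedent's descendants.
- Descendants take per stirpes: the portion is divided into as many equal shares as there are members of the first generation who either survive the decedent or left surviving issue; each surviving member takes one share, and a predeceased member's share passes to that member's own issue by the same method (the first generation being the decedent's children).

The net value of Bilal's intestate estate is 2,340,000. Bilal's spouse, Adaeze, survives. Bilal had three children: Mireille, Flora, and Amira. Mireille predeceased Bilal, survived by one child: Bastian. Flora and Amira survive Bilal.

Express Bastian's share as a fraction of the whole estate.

Bastian receives 4/15 of the estate.

Adaeze takes one-fifth of 2,340,000 = 468,000. The remaining 1,872,000 passes to the descendants.
The descendants' portion (1,872,000) is divided into 3 shares of 624,000: Flora and Amira each take 624,000; Mireille's 624,000 share passes to Mireille's issue.
Mireille's share (624,000) passes entirely to Bastian.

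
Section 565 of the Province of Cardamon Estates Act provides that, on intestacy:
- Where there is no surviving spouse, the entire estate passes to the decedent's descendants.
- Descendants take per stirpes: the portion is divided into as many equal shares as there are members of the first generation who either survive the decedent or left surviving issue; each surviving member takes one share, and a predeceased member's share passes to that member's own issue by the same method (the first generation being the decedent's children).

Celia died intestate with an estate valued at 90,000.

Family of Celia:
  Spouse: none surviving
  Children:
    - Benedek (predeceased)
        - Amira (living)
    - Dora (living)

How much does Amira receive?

Amira receives 45,000.

The entire 90,000 passes to the descendants.
That amount (90,000) is divided into 2 shares of 45,000: Dora takes 45,000; Benedek's 45,000 share passes to Benedek's issue.
Benedek's share (45,000) passes entirely to Amira.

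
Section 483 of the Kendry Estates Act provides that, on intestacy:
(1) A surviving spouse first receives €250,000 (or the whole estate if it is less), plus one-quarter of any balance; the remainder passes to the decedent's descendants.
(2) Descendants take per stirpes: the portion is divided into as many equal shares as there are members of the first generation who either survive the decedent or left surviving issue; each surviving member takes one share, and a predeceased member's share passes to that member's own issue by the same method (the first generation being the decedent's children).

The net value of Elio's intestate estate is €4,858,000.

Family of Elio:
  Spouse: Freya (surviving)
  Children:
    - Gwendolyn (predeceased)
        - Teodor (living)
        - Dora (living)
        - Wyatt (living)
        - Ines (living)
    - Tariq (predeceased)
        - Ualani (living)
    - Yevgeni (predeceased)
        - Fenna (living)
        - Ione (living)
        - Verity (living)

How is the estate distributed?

Freya: €1,402,000; Teodor: €288,000; Dora: €288,000; Wyatt: €288,000; Ines: €288,000; Ualani: €1,152,000; Fenna: €384,000; Ione: €384,000; Verity: €384,000

Freya first takes €250,000, leaving a balance of €4,608,000. Freya then takes one-quarter of the balance (€1,152,000), for a total of €1,402,000. The remaining €3,456,000 passes to the descendants.
The descendants' portion (€3,456,000) is divided into 3 shares of €1,152,000: Gwendolyn's €1,152,000 share passes to Gwendolyn's issue; Tariq's €1,152,000 share passes to Tariq's issue; Yevgeni's €1,152,000 share passes to Yevgeni's issue.
Gwendolyn's share (€1,152,000) is divided into 4 shares of €288,000: Teodor, Dora, Wyatt, and Ines each take €288,000.
Tariq's share (€1,152,000) passes entirely to Ualani.
Yevgeni's share (€1,152,000) is divided into 3 shares of €384,000: Fenna, Ione, and Verity each take €384,000.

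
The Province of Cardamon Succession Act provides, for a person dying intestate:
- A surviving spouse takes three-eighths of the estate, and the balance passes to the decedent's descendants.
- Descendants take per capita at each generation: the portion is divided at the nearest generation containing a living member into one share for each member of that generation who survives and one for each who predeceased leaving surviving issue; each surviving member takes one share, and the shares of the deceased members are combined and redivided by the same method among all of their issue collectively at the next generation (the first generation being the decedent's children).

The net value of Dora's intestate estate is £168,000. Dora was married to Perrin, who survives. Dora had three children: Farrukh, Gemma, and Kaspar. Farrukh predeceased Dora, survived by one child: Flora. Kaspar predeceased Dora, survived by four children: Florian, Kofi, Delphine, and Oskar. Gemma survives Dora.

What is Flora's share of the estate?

Perrin takes three-eighths of £168,000 = £63,000. The remaining £105,000 passes to the descendants.
The descendants' portion (£105,000) is divided at the children's generation into 3 shares of £35,000. Gemma takes £35,000. The 2 shares of the deceased (Farrukh and Kaspar) are combined into a pool of £70,000.
That pool (£70,000) is divided at the grandchildren's generation equally among Flora, Florian, Kofi, Delphine, and Oskar: £14,000 each.

Flora receives £14,000.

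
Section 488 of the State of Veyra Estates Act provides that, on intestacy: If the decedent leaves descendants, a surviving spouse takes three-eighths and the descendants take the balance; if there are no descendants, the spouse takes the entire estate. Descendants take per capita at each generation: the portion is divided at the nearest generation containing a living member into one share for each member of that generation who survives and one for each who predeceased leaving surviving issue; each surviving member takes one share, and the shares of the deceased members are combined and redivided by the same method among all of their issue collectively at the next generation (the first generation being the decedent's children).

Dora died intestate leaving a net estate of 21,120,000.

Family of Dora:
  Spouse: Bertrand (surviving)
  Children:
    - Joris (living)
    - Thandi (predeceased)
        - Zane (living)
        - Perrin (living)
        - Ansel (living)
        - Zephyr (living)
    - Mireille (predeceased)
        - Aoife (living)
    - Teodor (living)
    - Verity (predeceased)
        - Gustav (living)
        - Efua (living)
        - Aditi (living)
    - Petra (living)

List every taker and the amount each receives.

Bertrand: 7,920,000; Joris: 2,200,000; Zane: 825,000; Perrin: 825,000; Ansel: 825,000; Zephyr: 825,000; Aoife: 825,000; Teodor: 2,200,000; Gustav: 825,000; Efua: 825,000; Aditi: 825,000; Petra: 2,200,000

Bertrand takes three-eighths of 21,120,000 = 7,920,000. The remaining 13,200,000 passes to the descendants.
The descendants' portion (13,200,000) is divided at the children's generation into 6 shares of 2,200,000. Joris, Teodor, and Petra each take 2,200,000. The 3 shares of the deceased (Thandi, Mireille, and Verity) are combined into a pool of 6,600,000.
That pool (6,600,000) is divided at the grandchildren's generation equally among Zane, Perrin, Ansel, Zephyr, Aoife, Gustav, Efua, and Aditi: 825,000 each.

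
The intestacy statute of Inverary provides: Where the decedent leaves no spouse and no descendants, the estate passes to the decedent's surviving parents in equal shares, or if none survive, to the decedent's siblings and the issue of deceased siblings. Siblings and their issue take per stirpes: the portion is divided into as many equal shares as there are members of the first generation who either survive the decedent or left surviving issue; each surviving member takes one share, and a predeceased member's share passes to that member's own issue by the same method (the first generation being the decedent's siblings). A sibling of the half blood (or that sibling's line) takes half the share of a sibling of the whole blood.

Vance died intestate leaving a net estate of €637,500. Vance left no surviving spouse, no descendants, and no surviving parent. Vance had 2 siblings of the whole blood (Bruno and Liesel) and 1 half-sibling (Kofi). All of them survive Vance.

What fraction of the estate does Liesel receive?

Liesel receives 2/5 of the estate.

The entire €637,500 passes to the siblings and their issue.
Counting each half-blood sibling's line as half a unit, there are 5/2 units in €637,500, so one unit is €255,000. Whole-blood lines (Bruno and Liesel) take €255,000 each; half-blood lines (Kofi) take €127,500 each.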